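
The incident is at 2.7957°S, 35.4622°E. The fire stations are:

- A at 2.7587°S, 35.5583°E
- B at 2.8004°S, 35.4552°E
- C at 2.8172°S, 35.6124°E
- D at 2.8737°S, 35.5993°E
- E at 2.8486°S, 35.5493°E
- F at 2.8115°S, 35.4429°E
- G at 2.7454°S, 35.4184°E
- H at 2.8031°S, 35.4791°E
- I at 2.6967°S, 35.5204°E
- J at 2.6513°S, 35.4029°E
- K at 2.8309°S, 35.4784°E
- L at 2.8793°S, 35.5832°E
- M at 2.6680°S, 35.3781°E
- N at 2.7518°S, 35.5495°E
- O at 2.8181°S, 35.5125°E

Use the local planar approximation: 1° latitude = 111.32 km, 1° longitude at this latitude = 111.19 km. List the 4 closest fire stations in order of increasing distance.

B, H, F, K

Distances from 2.7957°S, 35.4622°E:
A: √((0.0370·111.32)² + (0.0961·111.19)²) = √(16.964843 + 114.176897) = 11.4517 km
B: √((-0.0047·111.32)² + (-0.0070·111.19)²) = √(0.273742 + 0.605798) = 0.9378 km
C: √((-0.0215·111.32)² + (0.1502·111.19)²) = √(5.728268 + 278.914650) = 16.8714 km
D: √((-0.0780·111.32)² + (0.1371·111.19)²) = √(75.393794 + 232.384079) = 17.5436 km
E: √((-0.0529·111.32)² + (0.0871·111.19)²) = √(34.678295 + 93.792426) = 11.3345 km
F: √((-0.0158·111.32)² + (-0.0193·111.19)²) = √(3.093574 + 4.605174) = 2.7747 km
G: √((0.0503·111.32)² + (-0.0438·111.19)²) = √(31.353236 + 23.718088) = 7.4210 km
H: √((-0.0074·111.32)² + (0.0169·111.19)²) = √(0.678594 + 3.531058) = 2.0517 km
I: √((0.0990·111.32)² + (0.0582·111.19)²) = √(121.455388 + 41.877180) = 12.7802 km
J: √((0.1444·111.32)² + (-0.0593·111.19)²) = √(258.393022 + 43.475126) = 17.3744 km
K: √((-0.0352·111.32)² + (0.0162·111.19)²) = √(15.354360 + 3.244602) = 4.3127 km
L: √((-0.0836·111.32)² + (0.1210·111.19)²) = √(86.608188 + 181.009847) = 16.3590 km
M: √((0.1277·111.32)² + (-0.0841·111.19)²) = √(202.082260 + 87.442678) = 17.0154 km
N: √((0.0439·111.32)² + (0.0873·111.19)²) = √(23.882261 + 94.223655) = 10.8677 km
O: √((-0.0224·111.32)² + (0.0503·111.19)²) = √(6.217881 + 31.280049) = 6.1236 km
Sorted: B (0.9378 km) < H (2.0517 km) < F (2.7747 km) < K (4.3127 km) < O (6.1236 km) < G (7.4210 km) < …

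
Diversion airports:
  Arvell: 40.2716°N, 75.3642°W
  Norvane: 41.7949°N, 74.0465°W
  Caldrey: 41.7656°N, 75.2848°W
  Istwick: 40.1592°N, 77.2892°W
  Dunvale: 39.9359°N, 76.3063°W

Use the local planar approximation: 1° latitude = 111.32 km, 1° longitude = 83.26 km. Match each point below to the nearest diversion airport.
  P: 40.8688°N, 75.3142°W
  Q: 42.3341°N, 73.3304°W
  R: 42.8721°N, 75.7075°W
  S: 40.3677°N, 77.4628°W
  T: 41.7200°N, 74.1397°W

P at 40.8688°N, 75.3142°W:
  Arvell: √((-0.5972·111.32)² + (-0.0500·83.26)²) = √(4419.630820 + 17.330569) = 66.6105 km
  Norvane: √((0.9261·111.32)² + (1.2677·83.26)²) = √(10628.259845 + 11140.528494) = 147.5425 km
  Caldrey: √((0.8968·111.32)² + (0.0294·83.26)²) = √(9966.383499 + 5.991940) = 99.8618 km
  Istwick: √((-0.7096·111.32)² + (-1.9750·83.26)²) = √(6239.842230 + 27040.020282) = 182.4277 km
  Dunvale: √((-0.9329·111.32)² + (-0.9921·83.26)²) = √(10784.911396 + 6823.131044) = 132.6953 km
  → nearest: Arvell (66.6105 km)
Q at 42.3341°N, 73.3304°W:
  Arvell: √((-2.0625·111.32)² + (-2.0338·83.26)²) = √(52715.012006 + 28674.067226) = 285.2877 km
  Norvane: √((-0.5392·111.32)² + (-0.7161·83.26)²) = √(3602.849844 + 3554.840837) = 84.6031 km
  Caldrey: √((-0.5685·111.32)² + (-1.9544·83.26)²) = √(4005.044385 + 26478.886683) = 174.5965 km
  Istwick: √((-2.1749·111.32)² + (-3.9588·83.26)²) = √(58617.188183 + 108642.546423) = 408.9740 km
  Dunvale: √((-2.3982·111.32)² + (-2.9759·83.26)²) = √(71271.712264 + 61391.674596) = 364.2299 km
  → nearest: Norvane (84.6031 km)
R at 42.8721°N, 75.7075°W:
  Arvell: √((-2.6005·111.32)² + (0.3433·83.26)²) = √(83803.105292 + 816.996921) = 290.8953 km
  Norvane: √((-1.0772·111.32)² + (1.6610·83.26)²) = √(14379.344373 + 19125.468302) = 183.0432 km
  Caldrey: √((-1.1065·111.32)² + (0.4227·83.26)²) = √(15172.223508 + 1238.617777) = 128.1048 km
  Istwick: √((-2.7129·111.32)² + (-1.5817·83.26)²) = √(91204.016912 + 17342.872941) = 329.4646 km
  Dunvale: √((-2.9362·111.32)² + (-0.5988·83.26)²) = √(106836.010961 + 2485.629511) = 330.6382 km
  → nearest: Caldrey (128.1048 km)
S at 40.3677°N, 77.4628°W:
  Arvell: √((-0.0961·111.32)² + (2.0986·83.26)²) = √(114.444037 + 30530.375805) = 175.0566 km
  Norvane: √((1.4272·111.32)² + (3.4163·83.26)²) = √(25241.552872 + 80906.760987) = 325.8041 km
  Caldrey: √((1.3979·111.32)² + (2.1780·83.26)²) = √(24215.787956 + 32884.297150) = 238.9562 km
  Istwick: √((-0.2085·111.32)² + (0.1736·83.26)²) = √(538.714312 + 208.916266) = 27.3428 km
  Dunvale: √((-0.4318·111.32)² + (1.1565·83.26)²) = √(2310.530317 + 9271.800690) = 107.6212 km
  → nearest: Istwick (27.3428 km)
T at 41.7200°N, 74.1397°W:
  Arvell: √((-1.4484·111.32)² + (-1.2245·83.26)²) = √(25997.011579 + 10394.183796) = 190.7648 km
  Norvane: √((0.0749·111.32)² + (0.0932·83.26)²) = √(69.520043 + 60.214993) = 11.3901 km
  Caldrey: √((0.0456·111.32)² + (-1.1451·83.26)²) = √(25.767725 + 9089.911239) = 95.4761 km
  Istwick: √((-1.5608·111.32)² + (-3.1495·83.26)²) = √(30188.456463 + 68763.193577) = 314.5658 km
  Dunvale: √((-1.7841·111.32)² + (-2.1666·83.26)²) = √(39444.348003 + 32540.954732) = 268.3008 km
  → nearest: Norvane (11.3901 km)

P→Arvell; Q→Norvane; R→Caldrey; S→Istwick; T→Norvane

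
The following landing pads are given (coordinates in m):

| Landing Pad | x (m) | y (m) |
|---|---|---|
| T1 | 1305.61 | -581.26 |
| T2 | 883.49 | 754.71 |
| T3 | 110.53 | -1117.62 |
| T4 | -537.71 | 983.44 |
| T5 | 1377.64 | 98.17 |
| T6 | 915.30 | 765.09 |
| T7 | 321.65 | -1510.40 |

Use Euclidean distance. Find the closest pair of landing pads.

Pairwise distances:
T1–T2: 1401.07 m
T1–T3: 1309.92 m
T1–T4: 2417.87 m
T1–T5: 683.24 m
T1–T6: 1401.78 m
T1–T7: 1353.32 m
T2–T3: 2025.61 m
T2–T4: 1439.49 m
T2–T5: 821.72 m
T2–T6: 33.46 m
T2–T7: 2333.75 m
T3–T4: 2198.79 m
T3–T5: 1756.05 m
T3–T6: 2047.50 m
T3–T7: 445.92 m
T4–T5: 2110.04 m
T4–T6: 1469.32 m
T4–T7: 2637.75 m
T5–T6: 811.51 m
T5–T7: 1924.22 m
T6–T7: 2351.65 m
Closest pair: T2–T6 at 33.46 m.

T2 and T6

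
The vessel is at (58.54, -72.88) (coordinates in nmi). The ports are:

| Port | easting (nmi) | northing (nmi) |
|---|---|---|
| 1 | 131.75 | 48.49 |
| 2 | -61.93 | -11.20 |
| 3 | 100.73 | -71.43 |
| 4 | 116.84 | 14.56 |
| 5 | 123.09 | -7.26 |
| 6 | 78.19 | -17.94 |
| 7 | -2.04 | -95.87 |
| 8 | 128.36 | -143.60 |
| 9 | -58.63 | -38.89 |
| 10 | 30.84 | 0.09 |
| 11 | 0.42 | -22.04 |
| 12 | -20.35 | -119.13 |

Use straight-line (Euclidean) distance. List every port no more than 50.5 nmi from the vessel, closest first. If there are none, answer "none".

Distances from (58.54, -72.88):
1: √((73.21)² + (121.37)²) = √(5359.7041 + 14730.6769) = 141.74 nmi
2: √((-120.47)² + (61.68)²) = √(14513.0209 + 3804.4224) = 135.34 nmi
3: √((42.19)² + (1.45)²) = √(1779.9961 + 2.1025) = 42.21 nmi
4: √((58.30)² + (87.44)²) = √(3398.8900 + 7645.7536) = 105.09 nmi
5: √((64.55)² + (65.62)²) = √(4166.7025 + 4305.9844) = 92.05 nmi
6: √((19.65)² + (54.94)²) = √(386.1225 + 3018.4036) = 58.35 nmi
7: √((-60.58)² + (-22.99)²) = √(3669.9364 + 528.5401) = 64.80 nmi
8: √((69.82)² + (-70.72)²) = √(4874.8324 + 5001.3184) = 99.38 nmi
9: √((-117.17)² + (33.99)²) = √(13728.8089 + 1155.3201) = 122.00 nmi
10: √((-27.70)² + (72.97)²) = √(767.2900 + 5324.6209) = 78.05 nmi
11: √((-58.12)² + (50.84)²) = √(3377.9344 + 2584.7056) = 77.22 nmi
12: √((-78.89)² + (-46.25)²) = √(6223.6321 + 2139.0625) = 91.45 nmi
Threshold 50.5 nmi: 3 (42.21 nmi) is within range.

3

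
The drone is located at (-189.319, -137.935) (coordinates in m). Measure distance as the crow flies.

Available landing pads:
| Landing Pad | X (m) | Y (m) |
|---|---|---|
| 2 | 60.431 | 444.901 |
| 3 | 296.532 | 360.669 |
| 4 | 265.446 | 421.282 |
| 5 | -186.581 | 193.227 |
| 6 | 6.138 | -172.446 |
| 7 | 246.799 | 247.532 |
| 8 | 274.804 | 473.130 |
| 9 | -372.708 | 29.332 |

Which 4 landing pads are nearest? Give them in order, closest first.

6, 9, 5, 7

Distances from (-189.319, -137.935):
2: 634.092 m
3: 696.173 m
4: 720.788 m
5: 331.173 m
6: 198.480 m
7: 582.051 m
8: 767.340 m
9: 248.213 m
Sorted: 6 (198.480 m) < 9 (248.213 m) < 5 (331.173 m) < 7 (582.051 m) < 2 (634.092 m) < 3 (696.173 m) < …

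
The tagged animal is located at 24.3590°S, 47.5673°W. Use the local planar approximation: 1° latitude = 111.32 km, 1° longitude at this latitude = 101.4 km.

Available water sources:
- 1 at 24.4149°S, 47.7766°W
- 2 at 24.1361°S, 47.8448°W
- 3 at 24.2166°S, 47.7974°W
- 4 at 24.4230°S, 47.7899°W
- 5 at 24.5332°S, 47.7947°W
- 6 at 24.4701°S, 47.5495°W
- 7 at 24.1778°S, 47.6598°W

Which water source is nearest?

Distances from 24.3590°S, 47.5673°W:
1: √((-0.0559·111.32)² + (-0.2093·101.4)²) = √(38.723090 + 450.416578) = 22.1165 km
2: √((0.2229·111.32)² + (-0.2775·101.4)²) = √(615.696284 + 791.775182) = 37.5163 km
3: √((0.1424·111.32)² + (-0.2301·101.4)²) = √(251.284889 + 544.388757) = 28.2077 km
4: √((-0.0640·111.32)² + (-0.2226·101.4)²) = √(50.758215 + 509.478932) = 23.6693 km
5: √((-0.1742·111.32)² + (-0.2274·101.4)²) = √(376.047492 + 531.687966) = 30.1286 km
6: √((-0.1111·111.32)² + (0.0178·101.4)²) = √(152.958816 + 3.257736) = 12.4987 km
7: √((0.1812·111.32)² + (-0.0925·101.4)²) = √(406.876664 + 87.975020) = 22.2453 km
Minimum: 6 at 12.4987 km.

6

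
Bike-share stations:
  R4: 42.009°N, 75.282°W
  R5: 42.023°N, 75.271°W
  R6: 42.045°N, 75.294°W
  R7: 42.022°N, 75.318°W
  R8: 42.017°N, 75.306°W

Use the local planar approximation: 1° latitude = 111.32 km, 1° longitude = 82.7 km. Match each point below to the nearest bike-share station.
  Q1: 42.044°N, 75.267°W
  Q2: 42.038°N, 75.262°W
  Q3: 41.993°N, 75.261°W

Q1→R6; Q2→R5; Q3→R4

Q1 at 42.044°N, 75.267°W:
  R4: √((-0.035·111.32)² + (-0.015·82.7)²) = √(15.18037 + 1.53884) = 4.089 km
  R5: √((-0.021·111.32)² + (-0.004·82.7)²) = √(5.46493 + 0.10943) = 2.361 km
  R6: √((0.001·111.32)² + (-0.027·82.7)²) = √(0.01239 + 4.98584) = 2.236 km
  R7: √((-0.022·111.32)² + (-0.051·82.7)²) = √(5.99780 + 17.78899) = 4.877 km
  R8: √((-0.027·111.32)² + (-0.039·82.7)²) = √(9.03387 + 10.40256) = 4.409 km
  → nearest: R6 (2.236 km)
Q2 at 42.038°N, 75.262°W:
  R4: √((-0.029·111.32)² + (-0.020·82.7)²) = √(10.42179 + 2.73572) = 3.627 km
  R5: √((-0.015·111.32)² + (-0.009·82.7)²) = √(2.78823 + 0.55398) = 1.828 km
  R6: √((0.007·111.32)² + (-0.032·82.7)²) = √(0.60721 + 7.00343) = 2.759 km
  R7: √((-0.016·111.32)² + (-0.056·82.7)²) = √(3.17239 + 21.44801) = 4.962 km
  R8: √((-0.021·111.32)² + (-0.044·82.7)²) = √(5.46493 + 13.24087) = 4.325 km
  → nearest: R5 (1.828 km)
Q3 at 41.993°N, 75.261°W:
  R4: √((0.016·111.32)² + (-0.021·82.7)²) = √(3.17239 + 3.01613) = 2.488 km
  R5: √((0.030·111.32)² + (-0.010·82.7)²) = √(11.15293 + 0.68393) = 3.440 km
  R6: √((0.052·111.32)² + (-0.033·82.7)²) = √(33.50835 + 7.44799) = 6.400 km
  R7: √((0.029·111.32)² + (-0.057·82.7)²) = √(10.42179 + 22.22085) = 5.713 km
  R8: √((0.024·111.32)² + (-0.045·82.7)²) = √(7.13787 + 13.84956) = 4.581 km
  → nearest: R4 (2.488 km)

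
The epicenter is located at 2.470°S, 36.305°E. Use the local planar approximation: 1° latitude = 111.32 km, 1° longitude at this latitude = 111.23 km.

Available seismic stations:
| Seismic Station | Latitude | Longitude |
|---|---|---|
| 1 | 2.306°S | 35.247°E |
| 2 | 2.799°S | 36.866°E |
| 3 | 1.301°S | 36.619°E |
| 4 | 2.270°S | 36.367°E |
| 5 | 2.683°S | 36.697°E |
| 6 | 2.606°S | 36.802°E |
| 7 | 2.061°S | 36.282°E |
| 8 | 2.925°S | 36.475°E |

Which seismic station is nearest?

Distances from 2.470°S, 36.305°E:
1: √((0.164·111.32)² + (-1.058·111.23)²) = √(333.29906 + 13848.89778) = 119.089 km
2: √((-0.329·111.32)² + (0.561·111.23)²) = √(1341.33789 + 3893.76374) = 72.354 km
3: √((1.169·111.32)² + (0.314·111.23)²) = √(16934.61851 + 1219.84084) = 134.738 km
4: √((0.200·111.32)² + (0.062·111.23)²) = √(495.68570 + 47.55840) = 23.308 km
5: √((-0.213·111.32)² + (0.392·111.23)²) = √(562.21911 + 1901.14836) = 49.632 km
6: √((-0.136·111.32)² + (0.497·111.23)²) = √(229.20507 + 3056.02324) = 57.317 km
7: √((0.409·111.32)² + (-0.023·111.23)²) = √(2072.96997 + 6.54485) = 45.602 km
8: √((-0.455·111.32)² + (0.170·111.23)²) = √(2565.48328 + 357.55406) = 54.065 km
Minimum: 4 at 23.308 km.

4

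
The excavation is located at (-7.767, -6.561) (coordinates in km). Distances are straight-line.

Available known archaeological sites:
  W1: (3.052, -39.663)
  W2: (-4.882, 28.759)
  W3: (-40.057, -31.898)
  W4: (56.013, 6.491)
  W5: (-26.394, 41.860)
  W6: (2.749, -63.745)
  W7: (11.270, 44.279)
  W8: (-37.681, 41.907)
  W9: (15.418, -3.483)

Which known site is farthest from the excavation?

Distances from (-7.767, -6.561):
W1: 34.825 km
W2: 35.438 km
W3: 41.044 km
W4: 65.102 km
W5: 51.880 km
W6: 58.143 km
W7: 54.287 km
W8: 56.956 km
W9: 23.388 km
Maximum: W4 at 65.102 km.

W4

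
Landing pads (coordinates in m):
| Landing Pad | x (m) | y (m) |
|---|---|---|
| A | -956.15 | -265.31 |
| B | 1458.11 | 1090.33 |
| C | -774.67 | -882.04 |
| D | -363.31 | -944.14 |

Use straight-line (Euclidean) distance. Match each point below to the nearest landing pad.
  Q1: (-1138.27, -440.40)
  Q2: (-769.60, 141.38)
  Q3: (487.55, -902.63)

Q1 at (-1138.27, -440.40):
  A: √((182.12)² + (175.09)²) = √(33167.6944 + 30656.5081) = 252.63 m
  B: √((2596.38)² + (1530.73)²) = √(6741189.1044 + 2343134.3329) = 3014.02 m
  C: √((363.60)² + (-441.64)²) = √(132204.9600 + 195045.8896) = 572.06 m
  D: √((774.96)² + (-503.74)²) = √(600563.0016 + 253753.9876) = 924.29 m
  → nearest: A (252.63 m)
Q2 at (-769.60, 141.38):
  A: √((-186.55)² + (-406.69)²) = √(34800.9025 + 165396.7561) = 447.43 m
  B: √((2227.71)² + (948.95)²) = √(4962691.8441 + 900506.1025) = 2421.40 m
  C: √((-5.07)² + (-1023.42)²) = √(25.7049 + 1047388.4964) = 1023.43 m
  D: √((406.29)² + (-1085.52)²) = √(165071.5641 + 1178353.6704) = 1159.06 m
  → nearest: A (447.43 m)
Q3 at (487.55, -902.63):
  A: √((-1443.70)² + (637.32)²) = √(2084269.6900 + 406176.7824) = 1578.11 m
  B: √((970.56)² + (1992.96)²) = √(941986.7136 + 3971889.5616) = 2216.73 m
  C: √((-1262.22)² + (20.59)²) = √(1593199.3284 + 423.9481) = 1262.39 m
  D: √((-850.86)² + (-41.51)²) = √(723962.7396 + 1723.0801) = 851.87 m
  → nearest: D (851.87 m)

Q1→A; Q2→A; Q3→D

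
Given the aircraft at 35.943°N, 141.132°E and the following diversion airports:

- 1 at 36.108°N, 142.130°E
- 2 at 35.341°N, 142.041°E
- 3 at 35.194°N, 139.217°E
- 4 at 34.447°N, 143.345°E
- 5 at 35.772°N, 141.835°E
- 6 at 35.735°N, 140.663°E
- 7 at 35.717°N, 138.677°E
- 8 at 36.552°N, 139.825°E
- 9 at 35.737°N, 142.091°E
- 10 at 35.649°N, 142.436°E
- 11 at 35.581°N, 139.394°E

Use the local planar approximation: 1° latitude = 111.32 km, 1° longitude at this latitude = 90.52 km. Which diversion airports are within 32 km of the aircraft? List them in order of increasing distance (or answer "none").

none

Distances from 35.943°N, 141.132°E:
1: 92.187 km
2: 106.120 km
3: 192.356 km
4: 260.504 km
5: 66.422 km
6: 48.358 km
7: 223.646 km
8: 136.357 km
9: 89.787 km
10: 122.491 km
11: 162.403 km
Threshold 32 km: none within range.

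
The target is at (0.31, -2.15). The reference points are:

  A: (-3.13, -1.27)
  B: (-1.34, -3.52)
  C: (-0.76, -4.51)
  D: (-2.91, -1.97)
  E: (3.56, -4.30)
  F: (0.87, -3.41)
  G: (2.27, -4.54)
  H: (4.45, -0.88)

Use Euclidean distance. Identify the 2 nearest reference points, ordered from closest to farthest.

F, B

Distances from (0.31, -2.15):
A: √((-3.44)² + (0.88)²) = √(11.8336 + 0.7744) = 3.55
B: √((-1.65)² + (-1.37)²) = √(2.7225 + 1.8769) = 2.14
C: √((-1.07)² + (-2.36)²) = √(1.1449 + 5.5696) = 2.59
D: √((-3.22)² + (0.18)²) = √(10.3684 + 0.0324) = 3.23
E: √((3.25)² + (-2.15)²) = √(10.5625 + 4.6225) = 3.90
F: √((0.56)² + (-1.26)²) = √(0.3136 + 1.5876) = 1.38
G: √((1.96)² + (-2.39)²) = √(3.8416 + 5.7121) = 3.09
H: √((4.14)² + (1.27)²) = √(17.1396 + 1.6129) = 4.33
Sorted: F (1.38) < B (2.14) < C (2.59) < G (3.09) < …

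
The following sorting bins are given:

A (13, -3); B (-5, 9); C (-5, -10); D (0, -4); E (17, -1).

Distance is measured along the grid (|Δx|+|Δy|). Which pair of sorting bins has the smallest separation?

Pairwise distances:
A–B: 30
A–C: 25
A–D: 14
A–E: 6
B–C: 19
B–D: 18
B–E: 32
C–D: 11
C–E: 31
D–E: 20
Closest pair: A–E at 6.

A and E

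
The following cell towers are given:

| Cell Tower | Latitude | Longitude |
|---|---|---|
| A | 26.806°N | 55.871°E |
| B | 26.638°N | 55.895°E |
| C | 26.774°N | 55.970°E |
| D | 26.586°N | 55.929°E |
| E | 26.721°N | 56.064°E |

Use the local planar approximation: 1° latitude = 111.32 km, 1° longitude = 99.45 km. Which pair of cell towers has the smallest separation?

Pairwise distances:
A–B: √((-0.168·111.32)² + (0.024·99.45)²) = √(349.75583 + 5.69681) = 18.853 km
A–C: √((-0.032·111.32)² + (0.099·99.45)²) = √(12.68955 + 96.93485) = 10.470 km
A–D: √((-0.220·111.32)² + (0.058·99.45)²) = √(599.77969 + 33.27098) = 25.160 km
A–E: √((-0.085·111.32)² + (0.193·99.45)²) = √(89.53323 + 368.40388) = 21.399 km
B–C: √((0.136·111.32)² + (0.075·99.45)²) = √(229.20507 + 55.63295) = 16.877 km
B–D: √((-0.052·111.32)² + (0.034·99.45)²) = √(33.50835 + 11.43319) = 6.704 km
B–E: √((0.083·111.32)² + (0.169·99.45)²) = √(85.36947 + 282.47693) = 19.179 km
C–D: √((-0.188·111.32)² + (-0.041·99.45)²) = √(437.98788 + 16.62560) = 21.322 km
C–E: √((-0.053·111.32)² + (0.094·99.45)²) = √(34.80953 + 87.39071) = 11.054 km
D–E: √((0.135·111.32)² + (0.135·99.45)²) = √(225.84680 + 180.25076) = 20.152 km
Closest pair: B–D at 6.704 km.

B and D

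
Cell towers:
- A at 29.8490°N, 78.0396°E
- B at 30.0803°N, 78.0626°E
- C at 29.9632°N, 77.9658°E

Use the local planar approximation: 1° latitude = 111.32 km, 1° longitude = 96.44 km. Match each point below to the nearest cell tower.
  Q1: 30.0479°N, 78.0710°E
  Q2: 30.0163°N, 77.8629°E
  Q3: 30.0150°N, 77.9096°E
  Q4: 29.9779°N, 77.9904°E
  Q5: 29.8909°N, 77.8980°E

Q1→B; Q2→C; Q3→C; Q4→C; Q5→C

Q1 at 30.0479°N, 78.0710°E:
  A: 22.3477 km
  B: 3.6966 km
  C: 13.8504 km
  → nearest: B (3.6966 km)
Q2 at 30.0163°N, 77.8629°E:
  A: 25.2436 km
  B: 20.5346 km
  C: 11.5508 km
  → nearest: C (11.5508 km)
Q3 at 30.0150°N, 77.9096°E:
  A: 22.3307 km
  B: 16.4487 km
  C: 7.9137 km
  → nearest: C (7.9137 km)
Q4 at 29.9779°N, 77.9904°E:
  A: 15.1133 km
  B: 13.3575 km
  C: 2.8821 km
  → nearest: C (2.8821 km)
Q5 at 29.8909°N, 77.8980°E:
  A: 14.4305 km
  B: 26.3917 km
  C: 10.3697 km
  → nearest: C (10.3697 km)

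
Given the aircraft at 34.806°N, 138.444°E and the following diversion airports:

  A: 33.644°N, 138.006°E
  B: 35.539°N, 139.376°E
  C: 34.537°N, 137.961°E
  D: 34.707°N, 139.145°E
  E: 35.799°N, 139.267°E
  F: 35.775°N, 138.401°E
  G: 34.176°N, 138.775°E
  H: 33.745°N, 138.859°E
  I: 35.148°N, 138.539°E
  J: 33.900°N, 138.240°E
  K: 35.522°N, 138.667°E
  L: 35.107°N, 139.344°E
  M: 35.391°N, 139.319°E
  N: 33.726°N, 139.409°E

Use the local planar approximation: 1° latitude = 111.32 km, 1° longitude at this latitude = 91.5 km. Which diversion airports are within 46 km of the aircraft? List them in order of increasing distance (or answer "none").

Distances from 34.806°N, 138.444°E:
A: √((-1.162·111.32)² + (-0.438·91.5)²) = √(16732.41592 + 1606.16593) = 135.420 km
B: √((0.733·111.32)² + (0.932·91.5)²) = √(6658.16180 + 7272.33728) = 118.028 km
C: √((-0.269·111.32)² + (-0.483·91.5)²) = √(896.70782 + 1953.15383) = 53.384 km
D: √((-0.099·111.32)² + (0.701·91.5)²) = √(121.45539 + 4114.13202) = 65.081 km
E: √((0.993·111.32)² + (0.823·91.5)²) = √(12219.25962 + 5670.76772) = 133.754 km
F: √((0.969·111.32)² + (-0.043·91.5)²) = √(11635.73842 + 15.48029) = 107.941 km
G: √((-0.630·111.32)² + (0.331·91.5)²) = √(4918.44132 + 917.27208) = 76.392 km
H: √((-1.061·111.32)² + (0.415·91.5)²) = √(13950.09493 + 1441.91076) = 124.065 km
I: √((0.342·111.32)² + (0.095·91.5)²) = √(1449.43454 + 75.55956) = 39.051 km
J: √((-0.906·111.32)² + (-0.204·91.5)²) = √(10171.91660 + 348.41956) = 102.569 km
K: √((0.716·111.32)² + (0.223·91.5)²) = √(6352.90615 + 416.34362) = 82.275 km
L: √((0.301·111.32)² + (0.900·91.5)²) = √(1122.74049 + 6781.52250) = 88.906 km
M: √((0.585·111.32)² + (0.875·91.5)²) = √(4240.90093 + 6410.00391) = 103.203 km
N: √((-1.080·111.32)² + (0.965·91.5)²) = √(14454.19490 + 7796.44851) = 149.166 km
Threshold 46 km: I (39.051 km) is within range.

I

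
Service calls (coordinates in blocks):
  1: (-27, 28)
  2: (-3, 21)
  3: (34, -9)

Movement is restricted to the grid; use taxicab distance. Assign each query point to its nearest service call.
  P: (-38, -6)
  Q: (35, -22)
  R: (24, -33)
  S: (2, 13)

P at (-38, -6):
  1: 45 blocks
  2: 62 blocks
  3: 75 blocks
  → nearest: 1 (45 blocks)
Q at (35, -22):
  1: 112 blocks
  2: 81 blocks
  3: 14 blocks
  → nearest: 3 (14 blocks)
R at (24, -33):
  1: 112 blocks
  2: 81 blocks
  3: 34 blocks
  → nearest: 3 (34 blocks)
S at (2, 13):
  1: 44 blocks
  2: 13 blocks
  3: 54 blocks
  → nearest: 2 (13 blocks)

P→1; Q→3; R→3; S→2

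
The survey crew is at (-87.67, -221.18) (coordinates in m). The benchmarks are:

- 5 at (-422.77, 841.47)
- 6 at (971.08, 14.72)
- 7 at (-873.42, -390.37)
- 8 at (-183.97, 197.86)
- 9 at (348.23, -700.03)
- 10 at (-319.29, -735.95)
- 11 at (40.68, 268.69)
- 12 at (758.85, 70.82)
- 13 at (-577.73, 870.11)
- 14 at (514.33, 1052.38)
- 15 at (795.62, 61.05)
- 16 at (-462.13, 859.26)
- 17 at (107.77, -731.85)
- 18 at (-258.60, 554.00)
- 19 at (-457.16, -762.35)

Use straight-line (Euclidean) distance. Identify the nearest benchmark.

Distances from (-87.67, -221.18):
5: 1114.23 m
6: 1084.71 m
7: 803.76 m
8: 429.96 m
9: 647.54 m
10: 564.48 m
11: 506.41 m
12: 895.47 m
13: 1196.27 m
14: 1408.67 m
15: 927.28 m
16: 1143.49 m
17: 546.79 m
18: 793.80 m
19: 655.28 m
Minimum: 8 at 429.96 m.

8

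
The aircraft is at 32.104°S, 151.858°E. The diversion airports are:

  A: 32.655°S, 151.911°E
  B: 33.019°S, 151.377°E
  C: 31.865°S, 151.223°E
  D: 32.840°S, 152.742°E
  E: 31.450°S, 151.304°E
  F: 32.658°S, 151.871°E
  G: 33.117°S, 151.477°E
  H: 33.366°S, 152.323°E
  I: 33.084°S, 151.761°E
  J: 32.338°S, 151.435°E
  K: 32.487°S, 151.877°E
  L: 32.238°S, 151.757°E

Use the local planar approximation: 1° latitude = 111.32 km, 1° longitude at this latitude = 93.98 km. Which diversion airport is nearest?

L

Distances from 32.104°S, 151.858°E:
A: 61.539 km
B: 111.438 km
C: 65.339 km
D: 116.682 km
E: 89.505 km
F: 61.683 km
G: 118.315 km
H: 147.126 km
I: 109.474 km
J: 47.528 km
K: 42.673 km
L: 17.681 km
Minimum: L at 17.681 km.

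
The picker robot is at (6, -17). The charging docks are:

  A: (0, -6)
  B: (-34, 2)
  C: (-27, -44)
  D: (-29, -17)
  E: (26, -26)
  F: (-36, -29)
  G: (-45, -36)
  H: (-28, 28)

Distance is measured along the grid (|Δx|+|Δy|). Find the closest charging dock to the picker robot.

Distances from (6, -17):
A: |-6| + |11| = 6 + 11 = 17
B: |-40| + |19| = 40 + 19 = 59
C: |-33| + |-27| = 33 + 27 = 60
D: |-35| + |0| = 35 + 0 = 35
E: |20| + |-9| = 20 + 9 = 29
F: |-42| + |-12| = 42 + 12 = 54
G: |-51| + |-19| = 51 + 19 = 70
H: |-34| + |45| = 34 + 45 = 79
Minimum: A at 17.

A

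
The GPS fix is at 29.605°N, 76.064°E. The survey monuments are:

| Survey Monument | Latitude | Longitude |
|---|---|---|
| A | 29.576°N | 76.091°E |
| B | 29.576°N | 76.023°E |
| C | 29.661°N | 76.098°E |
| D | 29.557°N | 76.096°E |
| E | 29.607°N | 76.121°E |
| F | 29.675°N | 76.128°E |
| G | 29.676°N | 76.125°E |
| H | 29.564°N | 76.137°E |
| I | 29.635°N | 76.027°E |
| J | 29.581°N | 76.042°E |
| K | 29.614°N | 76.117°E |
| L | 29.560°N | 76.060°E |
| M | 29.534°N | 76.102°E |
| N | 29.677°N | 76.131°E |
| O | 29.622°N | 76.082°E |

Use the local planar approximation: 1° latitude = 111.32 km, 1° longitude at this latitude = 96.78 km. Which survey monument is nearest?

O

Distances from 29.605°N, 76.064°E:
A: √((-0.029·111.32)² + (0.027·96.78)²) = √(10.42179 + 6.82808) = 4.153 km
B: √((-0.029·111.32)² + (-0.041·96.78)²) = √(10.42179 + 15.74487) = 5.115 km
C: √((0.056·111.32)² + (0.034·96.78)²) = √(38.86176 + 10.82752) = 7.049 km
D: √((-0.048·111.32)² + (0.032·96.78)²) = √(28.55150 + 9.59116) = 6.176 km
E: √((0.002·111.32)² + (0.057·96.78)²) = √(0.04957 + 30.43133) = 5.521 km
F: √((0.070·111.32)² + (0.064·96.78)²) = √(60.72150 + 38.36464) = 9.954 km
G: √((0.071·111.32)² + (0.061·96.78)²) = √(62.46879 + 34.85226) = 9.865 km
H: √((-0.041·111.32)² + (0.073·96.78)²) = √(20.83119 + 49.91338) = 8.411 km
I: √((0.030·111.32)² + (-0.037·96.78)²) = √(11.15293 + 12.82256) = 4.896 km
J: √((-0.024·111.32)² + (-0.022·96.78)²) = √(7.13787 + 4.53332) = 3.416 km
K: √((0.009·111.32)² + (0.053·96.78)²) = √(1.00376 + 26.31013) = 5.226 km
L: √((-0.045·111.32)² + (-0.004·96.78)²) = √(25.09409 + 0.14986) = 5.024 km
M: √((-0.071·111.32)² + (0.038·96.78)²) = √(62.46879 + 13.52504) = 8.717 km
N: √((0.072·111.32)² + (0.067·96.78)²) = √(64.24087 + 42.04563) = 10.310 km
O: √((0.017·111.32)² + (0.018·96.78)²) = √(3.58133 + 3.03470) = 2.572 km
Minimum: O at 2.572 km.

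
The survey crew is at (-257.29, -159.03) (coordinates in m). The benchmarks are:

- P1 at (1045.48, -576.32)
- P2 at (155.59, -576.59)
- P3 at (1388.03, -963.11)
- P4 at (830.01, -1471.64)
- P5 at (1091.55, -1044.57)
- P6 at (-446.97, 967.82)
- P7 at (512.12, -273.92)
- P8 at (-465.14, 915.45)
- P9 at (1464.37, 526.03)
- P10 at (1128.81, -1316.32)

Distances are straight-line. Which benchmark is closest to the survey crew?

Distances from (-257.29, -159.03):
P1: 1367.97 m
P2: 587.22 m
P3: 1831.29 m
P4: 1704.45 m
P5: 1613.55 m
P6: 1142.70 m
P7: 777.94 m
P8: 1094.40 m
P9: 1852.95 m
P10: 1805.71 m
Minimum: P2 at 587.22 m.

P2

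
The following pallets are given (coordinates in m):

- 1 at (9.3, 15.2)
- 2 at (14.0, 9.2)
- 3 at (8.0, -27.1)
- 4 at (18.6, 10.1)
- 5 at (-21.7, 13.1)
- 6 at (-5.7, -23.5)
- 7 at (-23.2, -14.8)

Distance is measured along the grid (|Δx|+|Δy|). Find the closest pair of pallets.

2 and 4

Pairwise distances:
2–4: 5.5 m
1–2: 10.7 m
1–4: 14.4 m
3–6: 17.3 m
6–7: 26.2 m
5–7: 29.4 m
1–5: 33.1 m
2–5: 39.6 m
2–3: 42.3 m
4–5: 43.3 m
3–7: 43.5 m
1–3: 43.6 m
3–4: 47.8 m
2–6: 52.4 m
5–6: 52.6 m
1–6: 53.7 m
4–6: 57.9 m
2–7: 61.2 m
1–7: 62.5 m
4–7: 66.7 m
3–5: 69.9 m
Closest pair: 2–4 at 5.5 m.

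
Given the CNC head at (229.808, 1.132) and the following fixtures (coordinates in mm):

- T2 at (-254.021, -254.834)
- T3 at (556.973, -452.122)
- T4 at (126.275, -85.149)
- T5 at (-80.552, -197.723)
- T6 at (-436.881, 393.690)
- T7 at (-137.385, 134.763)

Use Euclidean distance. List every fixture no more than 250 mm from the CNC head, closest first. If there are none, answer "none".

Distances from (229.808, 1.132):
T2: 547.366 mm
T3: 558.996 mm
T4: 134.772 mm
T5: 368.601 mm
T6: 773.677 mm
T7: 390.753 mm
Threshold 250 mm: T4 (134.772 mm) is within range.

T4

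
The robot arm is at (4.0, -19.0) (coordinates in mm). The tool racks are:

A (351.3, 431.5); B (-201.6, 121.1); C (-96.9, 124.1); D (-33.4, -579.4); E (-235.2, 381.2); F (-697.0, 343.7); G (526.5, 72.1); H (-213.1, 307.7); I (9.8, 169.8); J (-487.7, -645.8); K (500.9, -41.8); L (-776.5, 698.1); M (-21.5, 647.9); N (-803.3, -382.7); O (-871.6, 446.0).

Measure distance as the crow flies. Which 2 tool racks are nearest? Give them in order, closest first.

C, I

Distances from (4.0, -19.0):
A: 568.8 mm
B: 248.8 mm
C: 175.1 mm
D: 561.6 mm
E: 466.2 mm
F: 789.3 mm
G: 530.4 mm
H: 392.3 mm
I: 188.9 mm
J: 796.6 mm
K: 497.4 mm
L: 1059.9 mm
M: 667.4 mm
N: 885.4 mm
O: 991.4 mm
Sorted: C (175.1 mm) < I (188.9 mm) < B (248.8 mm) < H (392.3 mm) < …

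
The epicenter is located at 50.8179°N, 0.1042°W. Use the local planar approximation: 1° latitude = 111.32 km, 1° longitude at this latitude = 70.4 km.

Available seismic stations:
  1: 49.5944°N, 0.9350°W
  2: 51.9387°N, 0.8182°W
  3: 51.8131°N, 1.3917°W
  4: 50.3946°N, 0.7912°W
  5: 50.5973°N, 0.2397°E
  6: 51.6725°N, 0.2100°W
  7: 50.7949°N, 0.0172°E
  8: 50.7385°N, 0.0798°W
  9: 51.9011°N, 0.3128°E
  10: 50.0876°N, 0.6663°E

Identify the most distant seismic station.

Distances from 50.8179°N, 0.1042°W:
1: √((-1.2235·111.32)² + (-0.8308·70.4)²) = √(18550.445448 + 3420.883576) = 148.2273 km
2: √((1.1208·111.32)² + (-0.7140·70.4)²) = √(15566.918077 + 2526.630543) = 134.5123 km
3: √((0.9952·111.32)² + (-1.2875·70.4)²) = √(12273.463348 + 8215.609600) = 143.1400 km
4: √((-0.4233·111.32)² + (-0.6870·70.4)²) = √(2220.459889 + 2339.153879) = 67.5249 km
5: √((-0.2206·111.32)² + (0.3439·70.4)²) = √(603.055679 + 586.151216) = 34.4849 km
6: √((0.8546·111.32)² + (-0.1058·70.4)²) = √(9050.491655 + 55.477471) = 95.4252 km
7: √((-0.0230·111.32)² + (0.1214·70.4)²) = √(6.555443 + 73.043688) = 8.9218 km
8: √((-0.0794·111.32)² + (0.0244·70.4)²) = √(78.124527 + 2.950699) = 9.0042 km
9: √((1.0832·111.32)² + (0.4170·70.4)²) = √(14539.976279 + 861.821706) = 124.1040 km
10: √((-0.7303·111.32)² + (0.7705·70.4)²) = √(6609.201559 + 2942.324746) = 97.7319 km
Maximum: 1 at 148.2273 km.

1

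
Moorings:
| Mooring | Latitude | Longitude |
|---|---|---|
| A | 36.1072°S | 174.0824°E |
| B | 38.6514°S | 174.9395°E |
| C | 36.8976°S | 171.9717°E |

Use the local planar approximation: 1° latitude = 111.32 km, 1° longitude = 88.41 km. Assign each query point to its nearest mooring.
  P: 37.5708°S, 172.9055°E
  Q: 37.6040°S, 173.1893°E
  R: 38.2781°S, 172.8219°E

P at 37.5708°S, 172.9055°E:
  A: √((1.4636·111.32)² + (1.1769·88.41)²) = √(26545.517543 + 10826.346105) = 193.3180 km
  B: √((-1.0806·111.32)² + (2.0340·88.41)²) = √(14470.259573 + 32337.368697) = 216.3507 km
  C: √((0.6732·111.32)² + (-0.9338·88.41)²) = √(5616.097126 + 6815.700848) = 111.4980 km
  → nearest: C (111.4980 km)
Q at 37.6040°S, 173.1893°E:
  A: √((1.4968·111.32)² + (0.8931·88.41)²) = √(27763.482728 + 6234.519101) = 184.3855 km
  B: √((-1.0474·111.32)² + (1.7502·88.41)²) = √(13594.759669 + 23942.976549) = 193.7466 km
  C: √((0.7064·111.32)² + (-1.2176·88.41)²) = √(6183.690954 + 11588.095349) = 133.3109 km
  → nearest: C (133.3109 km)
R at 38.2781°S, 172.8219°E:
  A: √((2.1709·111.32)² + (1.2605·88.41)²) = √(58401.773093 + 12419.053019) = 266.1218 km
  B: √((-0.3733·111.32)² + (2.1176·88.41)²) = √(1726.880857 + 35050.211080) = 191.7735 km
  C: √((1.3805·111.32)² + (-0.8502·88.41)²) = √(23616.700241 + 5649.954916) = 171.0750 km
  → nearest: C (171.0750 km)

P→C; Q→C; R→C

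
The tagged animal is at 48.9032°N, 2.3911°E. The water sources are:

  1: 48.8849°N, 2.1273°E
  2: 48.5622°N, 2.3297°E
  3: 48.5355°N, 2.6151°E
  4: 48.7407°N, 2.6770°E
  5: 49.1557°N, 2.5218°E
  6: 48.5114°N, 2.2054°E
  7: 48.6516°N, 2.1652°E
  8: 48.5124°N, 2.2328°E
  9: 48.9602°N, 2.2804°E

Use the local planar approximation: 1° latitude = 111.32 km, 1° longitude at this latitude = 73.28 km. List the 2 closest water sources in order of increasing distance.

Distances from 48.9032°N, 2.3911°E:
1: 19.4383 km
2: 38.2258 km
3: 44.1010 km
4: 27.6797 km
5: 29.6953 km
6: 45.6888 km
7: 32.5344 km
8: 45.0239 km
9: 10.2989 km
Sorted: 9 (10.2989 km) < 1 (19.4383 km) < 4 (27.6797 km) < 5 (29.6953 km) < …

9, 1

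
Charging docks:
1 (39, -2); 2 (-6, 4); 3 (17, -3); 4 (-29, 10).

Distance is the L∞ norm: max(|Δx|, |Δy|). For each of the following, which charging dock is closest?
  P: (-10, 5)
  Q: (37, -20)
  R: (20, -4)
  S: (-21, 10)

P at (-10, 5):
  1: 49
  2: 4
  3: 27
  4: 19
  → nearest: 2 (4)
Q at (37, -20):
  1: 18
  2: 43
  3: 20
  4: 66
  → nearest: 1 (18)
R at (20, -4):
  1: 19
  2: 26
  3: 3
  4: 49
  → nearest: 3 (3)
S at (-21, 10):
  1: 60
  2: 15
  3: 38
  4: 8
  → nearest: 4 (8)

P→2; Q→1; R→3; S→4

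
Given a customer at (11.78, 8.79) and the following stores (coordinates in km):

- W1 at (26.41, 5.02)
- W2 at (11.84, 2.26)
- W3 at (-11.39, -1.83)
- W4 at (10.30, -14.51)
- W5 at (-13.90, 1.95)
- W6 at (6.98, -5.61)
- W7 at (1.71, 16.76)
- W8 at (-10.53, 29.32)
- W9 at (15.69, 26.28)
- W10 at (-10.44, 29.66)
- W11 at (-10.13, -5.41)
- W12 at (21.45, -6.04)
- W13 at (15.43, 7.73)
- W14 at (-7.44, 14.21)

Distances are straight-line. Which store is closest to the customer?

W13

Distances from (11.78, 8.79):
W1: 15.11 km
W2: 6.53 km
W3: 25.49 km
W4: 23.35 km
W5: 26.58 km
W6: 15.18 km
W7: 12.84 km
W8: 30.32 km
W9: 17.92 km
W10: 30.48 km
W11: 26.11 km
W12: 17.70 km
W13: 3.80 km
W14: 19.97 km
Minimum: W13 at 3.80 km.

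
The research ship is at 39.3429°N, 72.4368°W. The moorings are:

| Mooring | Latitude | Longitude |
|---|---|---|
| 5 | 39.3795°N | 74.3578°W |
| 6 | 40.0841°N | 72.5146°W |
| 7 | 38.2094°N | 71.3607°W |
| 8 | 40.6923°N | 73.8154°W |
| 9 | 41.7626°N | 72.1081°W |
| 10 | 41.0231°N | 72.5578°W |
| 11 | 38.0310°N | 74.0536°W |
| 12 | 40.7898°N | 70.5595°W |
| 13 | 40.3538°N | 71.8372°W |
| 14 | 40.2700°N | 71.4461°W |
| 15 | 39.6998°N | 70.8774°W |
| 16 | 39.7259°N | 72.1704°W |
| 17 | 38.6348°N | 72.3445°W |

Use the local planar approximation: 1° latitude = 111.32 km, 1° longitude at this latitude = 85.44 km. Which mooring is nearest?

16

Distances from 39.3429°N, 72.4368°W:
5: √((0.0366·111.32)² + (-1.9210·85.44)²) = √(16.600018 + 26938.735682) = 164.1808 km
6: √((0.7412·111.32)² + (-0.0778·85.44)²) = √(6807.963468 + 44.185693) = 82.7777 km
7: √((-1.1335·111.32)² + (1.0761·85.44)²) = √(15921.700281 + 8453.328422) = 156.1250 km
8: √((1.3494·111.32)² + (-1.3786·85.44)²) = √(22564.608714 + 13873.914945) = 190.8888 km
9: √((2.4197·111.32)² + (0.3287·85.44)²) = √(72555.350476 + 788.718246) = 270.8211 km
10: √((1.6802·111.32)² + (-0.1210·85.44)²) = √(34983.910725 + 106.879206) = 187.3254 km
11: √((-1.3119·111.32)² + (-1.6168·85.44)²) = √(21327.888393 + 19082.491622) = 201.0233 km
12: √((1.4469·111.32)² + (1.8773·85.44)²) = √(25943.193124 + 25727.041062) = 227.3109 km
13: √((1.0109·111.32)² + (0.5996·85.44)²) = √(12663.763415 + 2624.494867) = 123.6457 km
14: √((0.9271·111.32)² + (0.9907·85.44)²) = √(10651.224964 + 7164.845095) = 133.4769 km
15: √((0.3569·111.32)² + (1.5594·85.44)²) = √(1578.481482 + 17751.601465) = 139.0327 km
16: √((0.3830·111.32)² + (0.2664·85.44)²) = √(1817.790977 + 518.072954) = 48.3308 km
17: √((-0.7081·111.32)² + (0.0923·85.44)²) = √(6213.489719 + 62.190762) = 79.2192 km
Minimum: 16 at 48.3308 km.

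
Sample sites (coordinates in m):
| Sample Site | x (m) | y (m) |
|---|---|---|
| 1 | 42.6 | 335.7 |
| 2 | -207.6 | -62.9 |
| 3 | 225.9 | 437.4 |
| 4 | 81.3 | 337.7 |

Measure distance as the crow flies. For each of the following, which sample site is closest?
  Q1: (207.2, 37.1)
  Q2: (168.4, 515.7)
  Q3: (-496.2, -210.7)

Q1→4; Q2→3; Q3→2

Q1 at (207.2, 37.1):
  1: √((-164.6)² + (298.6)²) = √(27093.160 + 89161.960) = 341.0 m
  2: √((-414.8)² + (-100.0)²) = √(172059.040 + 10000.000) = 426.7 m
  3: √((18.7)² + (400.3)²) = √(349.690 + 160240.090) = 400.7 m
  4: √((-125.9)² + (300.6)²) = √(15850.810 + 90360.360) = 325.9 m
  → nearest: 4 (325.9 m)
Q2 at (168.4, 515.7):
  1: √((-125.8)² + (-180.0)²) = √(15825.640 + 32400.000) = 219.6 m
  2: √((-376.0)² + (-578.6)²) = √(141376.000 + 334777.960) = 690.0 m
  3: √((57.5)² + (-78.3)²) = √(3306.250 + 6130.890) = 97.1 m
  4: √((-87.1)² + (-178.0)²) = √(7586.410 + 31684.000) = 198.2 m
  → nearest: 3 (97.1 m)
Q3 at (-496.2, -210.7):
  1: √((538.8)² + (546.4)²) = √(290305.440 + 298552.960) = 767.4 m
  2: √((288.6)² + (147.8)²) = √(83289.960 + 21844.840) = 324.2 m
  3: √((722.1)² + (648.1)²) = √(521428.410 + 420033.610) = 970.3 m
  4: √((577.5)² + (548.4)²) = √(333506.250 + 300742.560) = 796.4 m
  → nearest: 2 (324.2 m)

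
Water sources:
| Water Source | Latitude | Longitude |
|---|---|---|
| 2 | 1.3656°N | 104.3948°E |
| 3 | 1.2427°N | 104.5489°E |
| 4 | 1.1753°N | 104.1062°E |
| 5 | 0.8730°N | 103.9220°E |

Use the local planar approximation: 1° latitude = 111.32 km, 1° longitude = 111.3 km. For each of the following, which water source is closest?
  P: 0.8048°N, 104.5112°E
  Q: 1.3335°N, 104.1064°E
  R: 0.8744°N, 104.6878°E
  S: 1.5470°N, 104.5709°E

P at 0.8048°N, 104.5112°E:
  2: √((0.5608·111.32)² + (-0.1164·111.3)²) = √(3897.287147 + 167.840316) = 63.7584 km
  3: √((0.4379·111.32)² + (0.0377·111.3)²) = √(2376.272739 + 17.606500) = 48.9273 km
  4: √((0.3705·111.32)² + (-0.4050·111.3)²) = √(1701.072485 + 2031.890852) = 61.0980 km
  5: √((0.0682·111.32)² + (-0.5892·111.3)²) = √(57.638828 + 4300.468838) = 66.0160 km
  → nearest: 3 (48.9273 km)
Q at 1.3335°N, 104.1064°E:
  2: √((0.0321·111.32)² + (0.2884·111.3)²) = √(12.768987 + 1030.340665) = 32.2972 km
  3: √((-0.0908·111.32)² + (0.4425·111.3)²) = √(102.168753 + 2425.587125) = 50.2768 km
  4: √((-0.1582·111.32)² + (-0.0002·111.3)²) = √(310.141122 + 0.000496) = 17.6108 km
  5: √((-0.4605·111.32)² + (-0.1844·111.3)²) = √(2627.880815 + 421.223083) = 55.2187 km
  → nearest: 4 (17.6108 km)
R at 0.8744°N, 104.6878°E:
  2: √((0.4912·111.32)² + (-0.2930·111.3)²) = √(2989.944394 + 1063.470799) = 63.6664 km
  3: √((0.3683·111.32)² + (-0.1389·111.3)²) = √(1680.930793 + 238.998305) = 43.8170 km
  4: √((0.3009·111.32)² + (-0.5816·111.3)²) = √(1121.994611 + 4190.242181) = 72.8851 km
  5: √((-0.0014·111.32)² + (-0.7658·111.3)²) = √(0.024289 + 7264.756341) = 85.2337 km
  → nearest: 3 (43.8170 km)
S at 1.5470°N, 104.5709°E:
  2: √((-0.1814·111.32)² + (-0.1761·111.3)²) = √(407.775342 + 384.157256) = 28.1413 km
  3: √((-0.3043·111.32)² + (-0.0220·111.3)²) = √(1147.493674 + 5.995642) = 33.9631 km
  4: √((-0.3717·111.32)² + (-0.4647·111.3)²) = √(1712.109423 + 2675.073220) = 66.2358 km
  5: √((-0.6740·111.32)² + (-0.6489·111.3)²) = √(5629.452881 + 5216.099617) = 104.1420 km
  → nearest: 2 (28.1413 km)

P→3; Q→4; R→3; S→2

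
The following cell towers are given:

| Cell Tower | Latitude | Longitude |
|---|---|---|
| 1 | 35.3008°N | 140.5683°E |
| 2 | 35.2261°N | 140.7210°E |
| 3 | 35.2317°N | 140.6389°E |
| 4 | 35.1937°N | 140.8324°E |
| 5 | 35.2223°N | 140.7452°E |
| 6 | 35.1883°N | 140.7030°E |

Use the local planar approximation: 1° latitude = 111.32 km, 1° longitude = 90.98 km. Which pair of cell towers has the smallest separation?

2 and 5

Pairwise distances:
1–2: 16.1912 km
1–3: 10.0214 km
1–4: 26.8231 km
1–5: 18.3137 km
1–6: 17.5221 km
2–3: 7.4954 km
2–4: 10.7578 km
2–5: 2.2420 km
2–6: 4.5153 km
3–4: 18.1057 km
3–5: 9.7276 km
3–6: 7.5731 km
4–5: 8.5485 km
4–6: 11.7881 km
5–6: 5.3913 km
Closest pair: 2–5 at 2.2420 km.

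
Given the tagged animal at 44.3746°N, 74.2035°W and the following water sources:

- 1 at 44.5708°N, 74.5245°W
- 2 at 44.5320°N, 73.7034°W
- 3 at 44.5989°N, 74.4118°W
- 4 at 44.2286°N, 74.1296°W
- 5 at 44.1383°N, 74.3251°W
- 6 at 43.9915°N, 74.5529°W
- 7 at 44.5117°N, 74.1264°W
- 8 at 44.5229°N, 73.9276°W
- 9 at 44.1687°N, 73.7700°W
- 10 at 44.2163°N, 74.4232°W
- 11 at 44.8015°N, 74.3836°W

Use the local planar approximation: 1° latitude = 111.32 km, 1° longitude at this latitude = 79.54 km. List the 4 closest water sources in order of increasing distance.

7, 4, 10, 8

Distances from 44.3746°N, 74.2035°W:
1: √((0.1962·111.32)² + (-0.3210·79.54)²) = √(477.028582 + 651.900386) = 33.5995 km
2: √((0.1574·111.32)² + (0.5001·79.54)²) = √(307.012354 + 1582.285624) = 43.4661 km
3: √((0.2243·111.32)² + (-0.2083·79.54)²) = √(623.454756 + 274.504655) = 29.9660 km
4: √((-0.1460·111.32)² + (0.0739·79.54)²) = √(264.150907 + 34.550955) = 17.2830 km
5: √((-0.2363·111.32)² + (-0.1216·79.54)²) = √(691.948606 + 93.548822) = 28.0267 km
6: √((-0.3831·111.32)² + (-0.3494·79.54)²) = √(1818.740339 + 772.355022) = 50.9028 km
7: √((0.1371·111.32)² + (0.0771·79.54)²) = √(232.927789 + 37.607973) = 16.4480 km
8: √((0.1483·111.32)² + (0.2759·79.54)²) = √(272.539025 + 481.586800) = 27.4614 km
9: √((-0.2059·111.32)² + (0.4335·79.54)²) = √(525.362523 + 1188.911087) = 41.4038 km
10: √((-0.1583·111.32)² + (-0.2197·79.54)²) = √(310.533333 + 305.373458) = 24.8175 km
11: √((0.4269·111.32)² + (-0.1801·79.54)²) = √(2258.388767 + 205.210037) = 49.6347 km
Sorted: 7 (16.4480 km) < 4 (17.2830 km) < 10 (24.8175 km) < 8 (27.4614 km) < 5 (28.0267 km) < 3 (29.9660 km) < …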